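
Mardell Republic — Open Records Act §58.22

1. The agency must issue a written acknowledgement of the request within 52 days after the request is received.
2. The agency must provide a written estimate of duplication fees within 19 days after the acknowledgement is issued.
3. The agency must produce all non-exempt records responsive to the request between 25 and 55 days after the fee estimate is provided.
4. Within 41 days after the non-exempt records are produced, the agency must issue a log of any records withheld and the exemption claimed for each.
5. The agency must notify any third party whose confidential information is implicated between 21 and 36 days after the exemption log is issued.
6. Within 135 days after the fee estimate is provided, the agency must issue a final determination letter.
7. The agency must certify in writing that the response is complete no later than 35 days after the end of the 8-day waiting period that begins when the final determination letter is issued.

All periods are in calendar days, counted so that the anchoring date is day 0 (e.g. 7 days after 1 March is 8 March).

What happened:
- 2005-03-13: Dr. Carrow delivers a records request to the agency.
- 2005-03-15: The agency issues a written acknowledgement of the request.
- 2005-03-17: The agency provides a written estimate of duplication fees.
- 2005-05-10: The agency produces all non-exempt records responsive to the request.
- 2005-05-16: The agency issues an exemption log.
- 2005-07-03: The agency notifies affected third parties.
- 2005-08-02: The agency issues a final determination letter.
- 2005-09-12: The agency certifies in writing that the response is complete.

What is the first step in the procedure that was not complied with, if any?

Step 1: 52 days after 2005-03-13 (when the request is received) is 2005-05-04; completed 2005-03-15, before the deadline.
Step 2: 19 days after 2005-03-15 (when the acknowledgement is issued) is 2005-04-03; 2005-03-17 is within that limit.
Step 3: the window is 25–55 days after 2005-03-17 (when the fee estimate is provided), so 2005-04-11 through 2005-05-11; done 2005-05-10, which is between those dates.
Step 4: 41 days after 2005-05-10 (when the non-exempt records are produced) is 2005-06-20; completed 2005-05-16, before the deadline.
Step 5: the window is 21–36 days after 2005-05-16 (when the exemption log is issued), so 2005-06-06 through 2005-06-21; done 2005-07-03 — 12 days after the window closed.

Step 5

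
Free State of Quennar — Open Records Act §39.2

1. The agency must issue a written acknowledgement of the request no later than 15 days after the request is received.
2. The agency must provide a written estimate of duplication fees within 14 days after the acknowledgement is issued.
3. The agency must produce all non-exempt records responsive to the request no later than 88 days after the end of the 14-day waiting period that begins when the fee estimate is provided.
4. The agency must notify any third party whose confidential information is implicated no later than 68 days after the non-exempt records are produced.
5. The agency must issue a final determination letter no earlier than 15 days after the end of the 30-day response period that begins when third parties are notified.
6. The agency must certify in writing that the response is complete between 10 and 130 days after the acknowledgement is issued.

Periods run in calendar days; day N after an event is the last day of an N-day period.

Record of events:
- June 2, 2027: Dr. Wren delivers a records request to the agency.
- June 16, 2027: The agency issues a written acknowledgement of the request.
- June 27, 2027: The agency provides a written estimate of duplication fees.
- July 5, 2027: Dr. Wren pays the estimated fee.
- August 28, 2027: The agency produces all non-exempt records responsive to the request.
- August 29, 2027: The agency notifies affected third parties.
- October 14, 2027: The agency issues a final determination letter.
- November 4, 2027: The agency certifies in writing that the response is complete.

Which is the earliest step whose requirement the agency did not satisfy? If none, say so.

Step 6

Step 1 — counting 15 days from June 2, 2027 (when the request is received) gives a deadline of June 17, 2027; done June 16, 2027 — timely.
Step 2 — counting 14 days from June 16, 2027 (when the acknowledgement is issued) gives a deadline of June 30, 2027; June 27, 2027 is within that limit.
Step 3 — counting 88 days from July 11, 2027 (end of the 14-day waiting period, which began when the fee estimate is provided on June 27, 2027) gives a deadline of October 7, 2027; August 28, 2027 is within that limit.
Step 4 — counting 68 days from August 28, 2027 (when the non-exempt records are produced) gives a deadline of November 4, 2027; August 29, 2027 is within that limit.
Step 5 — must wait 15 days from September 28, 2027 (end of the 30-day response period, which began when third parties are notified on August 29, 2027), so not before October 13, 2027; October 14, 2027 is on or after that date.
Step 6 — 10 and 130 days from June 16, 2027 (when the acknowledgement is issued) are June 26, 2027 and October 24, 2027 respectively; November 4, 2027 is 11 days past the end of the window.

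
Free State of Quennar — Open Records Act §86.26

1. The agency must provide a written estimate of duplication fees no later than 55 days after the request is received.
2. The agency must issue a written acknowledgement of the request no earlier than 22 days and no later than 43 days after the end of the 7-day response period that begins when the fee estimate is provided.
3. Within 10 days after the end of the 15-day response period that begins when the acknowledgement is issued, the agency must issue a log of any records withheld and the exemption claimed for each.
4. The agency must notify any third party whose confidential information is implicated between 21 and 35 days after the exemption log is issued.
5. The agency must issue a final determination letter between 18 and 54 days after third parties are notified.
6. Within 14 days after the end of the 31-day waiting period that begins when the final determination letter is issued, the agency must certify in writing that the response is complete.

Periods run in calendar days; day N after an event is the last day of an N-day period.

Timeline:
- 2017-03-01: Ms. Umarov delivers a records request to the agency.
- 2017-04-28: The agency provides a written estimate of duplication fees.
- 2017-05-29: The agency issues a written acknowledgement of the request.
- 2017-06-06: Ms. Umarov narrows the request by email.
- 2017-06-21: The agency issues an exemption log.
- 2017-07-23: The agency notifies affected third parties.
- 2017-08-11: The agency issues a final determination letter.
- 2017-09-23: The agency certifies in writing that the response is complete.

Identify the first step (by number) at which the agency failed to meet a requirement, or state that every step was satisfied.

Step 1

Step 1: 55 days after 2017-03-01 (when the request is received) is 2017-04-25; done 2017-04-28 — 3 days late.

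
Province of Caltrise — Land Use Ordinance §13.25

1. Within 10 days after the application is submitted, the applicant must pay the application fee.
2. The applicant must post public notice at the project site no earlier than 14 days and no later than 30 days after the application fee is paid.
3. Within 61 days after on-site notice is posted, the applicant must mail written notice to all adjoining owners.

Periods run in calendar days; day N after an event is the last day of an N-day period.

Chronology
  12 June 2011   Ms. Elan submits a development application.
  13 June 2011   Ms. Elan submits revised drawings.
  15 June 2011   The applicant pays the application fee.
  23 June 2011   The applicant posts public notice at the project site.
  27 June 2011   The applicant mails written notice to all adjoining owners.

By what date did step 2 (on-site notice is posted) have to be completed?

Step 2 runs from 15 June 2011, when the application fee is paid. The window is 14–30 days after 15 June 2011; it closes on 15 July 2011.

15 July 2011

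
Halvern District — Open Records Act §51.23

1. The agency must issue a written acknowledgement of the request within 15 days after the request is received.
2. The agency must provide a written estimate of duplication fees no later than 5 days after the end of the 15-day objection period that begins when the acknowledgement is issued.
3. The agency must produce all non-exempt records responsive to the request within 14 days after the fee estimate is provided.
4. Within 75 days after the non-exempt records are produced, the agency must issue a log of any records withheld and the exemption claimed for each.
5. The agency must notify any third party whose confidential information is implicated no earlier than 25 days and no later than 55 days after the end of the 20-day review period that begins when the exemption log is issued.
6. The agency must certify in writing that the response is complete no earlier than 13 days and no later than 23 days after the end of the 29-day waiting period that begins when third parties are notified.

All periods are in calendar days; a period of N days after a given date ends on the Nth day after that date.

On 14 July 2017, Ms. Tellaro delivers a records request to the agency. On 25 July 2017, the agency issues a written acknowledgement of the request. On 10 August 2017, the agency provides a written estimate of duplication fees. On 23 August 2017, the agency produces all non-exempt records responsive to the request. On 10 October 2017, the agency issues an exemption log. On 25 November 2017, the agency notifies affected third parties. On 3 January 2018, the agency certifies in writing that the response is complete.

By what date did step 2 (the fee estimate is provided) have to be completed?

14 August 2017

The acknowledgement is issued on 25 July 2017; the 15-day objection period therefore ends 9 August 2017, and step 2 runs from that date. 5 days after 9 August 2017 is 14 August 2017.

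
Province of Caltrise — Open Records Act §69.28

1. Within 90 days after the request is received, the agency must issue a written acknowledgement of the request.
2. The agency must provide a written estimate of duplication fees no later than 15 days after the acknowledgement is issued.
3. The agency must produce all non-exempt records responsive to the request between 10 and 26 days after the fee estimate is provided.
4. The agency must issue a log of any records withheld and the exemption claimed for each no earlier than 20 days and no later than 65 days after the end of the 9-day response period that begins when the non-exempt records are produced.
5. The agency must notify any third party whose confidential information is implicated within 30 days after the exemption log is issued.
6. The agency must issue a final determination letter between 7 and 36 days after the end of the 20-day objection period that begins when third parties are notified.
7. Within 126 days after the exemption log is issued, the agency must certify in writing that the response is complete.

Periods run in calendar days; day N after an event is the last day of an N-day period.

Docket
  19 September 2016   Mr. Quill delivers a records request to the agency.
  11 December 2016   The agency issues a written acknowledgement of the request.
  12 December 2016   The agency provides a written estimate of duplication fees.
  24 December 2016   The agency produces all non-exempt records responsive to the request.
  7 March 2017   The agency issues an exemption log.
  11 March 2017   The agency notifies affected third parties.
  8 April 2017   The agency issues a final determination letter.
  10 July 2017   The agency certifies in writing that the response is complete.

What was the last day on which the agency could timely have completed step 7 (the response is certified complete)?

Step 7 runs from 7 March 2017, when the exemption log is issued. 126 days after 7 March 2017 is 11 July 2017.

11 July 2017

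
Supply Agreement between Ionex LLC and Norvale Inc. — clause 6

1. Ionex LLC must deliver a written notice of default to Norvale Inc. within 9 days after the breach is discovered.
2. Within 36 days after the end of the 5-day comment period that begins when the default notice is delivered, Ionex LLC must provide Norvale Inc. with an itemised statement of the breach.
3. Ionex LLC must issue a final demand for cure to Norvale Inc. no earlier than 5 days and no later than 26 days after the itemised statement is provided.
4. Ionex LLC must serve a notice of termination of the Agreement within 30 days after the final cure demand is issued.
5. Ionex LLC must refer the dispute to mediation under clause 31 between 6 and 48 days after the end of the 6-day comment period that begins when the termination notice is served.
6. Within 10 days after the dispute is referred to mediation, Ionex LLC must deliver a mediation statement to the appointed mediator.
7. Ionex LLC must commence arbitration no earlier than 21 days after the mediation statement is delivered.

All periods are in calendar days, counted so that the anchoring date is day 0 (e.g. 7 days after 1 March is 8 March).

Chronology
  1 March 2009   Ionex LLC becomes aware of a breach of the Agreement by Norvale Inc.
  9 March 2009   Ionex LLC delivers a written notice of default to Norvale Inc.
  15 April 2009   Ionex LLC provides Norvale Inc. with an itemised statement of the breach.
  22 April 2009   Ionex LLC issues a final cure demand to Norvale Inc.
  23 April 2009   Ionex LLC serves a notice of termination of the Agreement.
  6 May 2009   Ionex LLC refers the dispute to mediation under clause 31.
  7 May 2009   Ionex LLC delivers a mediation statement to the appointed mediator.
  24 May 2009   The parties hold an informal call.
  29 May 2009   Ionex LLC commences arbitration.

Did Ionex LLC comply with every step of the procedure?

Yes

Step 1 — counting 9 days from 1 March 2009 (when the breach is discovered) gives a deadline of 10 March 2009; 9 March 2009 is within that limit.
Step 2 — counting 36 days from 14 March 2009 (end of the 5-day comment period, which began when the default notice is delivered on 9 March 2009) gives a deadline of 19 April 2009; completed 15 April 2009, before the deadline.
Step 3 — 5 and 26 days from 15 April 2009 (when the itemised statement is provided) are 20 April 2009 and 11 May 2009 respectively; 22 April 2009 falls inside that range.
Step 4 — counting 30 days from 22 April 2009 (when the final cure demand is issued) gives a deadline of 22 May 2009; done 23 April 2009 — timely.
Step 5 — 6 and 48 days from 29 April 2009 (end of the 6-day comment period, which began when the termination notice is served on 23 April 2009) are 5 May 2009 and 16 June 2009 respectively; done 6 May 2009, which is between those dates.
Step 6 — counting 10 days from 6 May 2009 (when the dispute is referred to mediation) gives a deadline of 16 May 2009; 7 May 2009 is within that limit.
Step 7 — must wait 21 days from 7 May 2009 (when the mediation statement is delivered), so not before 28 May 2009; 29 May 2009 is on or after that date.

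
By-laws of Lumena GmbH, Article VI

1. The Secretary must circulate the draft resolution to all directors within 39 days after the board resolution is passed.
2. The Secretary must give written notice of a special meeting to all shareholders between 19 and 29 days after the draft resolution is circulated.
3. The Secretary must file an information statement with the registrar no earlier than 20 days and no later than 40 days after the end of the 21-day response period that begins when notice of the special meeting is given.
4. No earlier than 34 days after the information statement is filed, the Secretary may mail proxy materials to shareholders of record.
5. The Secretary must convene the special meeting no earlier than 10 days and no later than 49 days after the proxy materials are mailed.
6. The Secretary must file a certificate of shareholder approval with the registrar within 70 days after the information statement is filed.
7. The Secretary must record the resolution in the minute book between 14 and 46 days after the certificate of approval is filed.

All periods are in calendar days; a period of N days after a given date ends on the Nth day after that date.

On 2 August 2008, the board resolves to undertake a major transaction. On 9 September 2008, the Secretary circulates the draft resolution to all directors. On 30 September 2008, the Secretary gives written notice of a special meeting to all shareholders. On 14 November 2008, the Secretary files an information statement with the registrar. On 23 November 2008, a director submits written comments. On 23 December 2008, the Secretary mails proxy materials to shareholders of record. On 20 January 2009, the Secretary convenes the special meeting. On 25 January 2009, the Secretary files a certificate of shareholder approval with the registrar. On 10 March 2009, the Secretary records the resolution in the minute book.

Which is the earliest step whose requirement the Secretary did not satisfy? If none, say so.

Step 6

Step 1: 39 days after 2 August 2008 (when the board resolution is passed) is 10 September 2008; 9 September 2008 is within that limit.
Step 2: the window is 19–29 days after 9 September 2008 (when the draft resolution is circulated), so 28 September 2008 through 8 October 2008; done 30 September 2008 — within the window.
Step 3: the window is 20–40 days after 21 October 2008 (end of the 21-day response period, which began when notice of the special meeting is given on 30 September 2008), so 10 November 2008 through 30 November 2008; done 14 November 2008, which is between those dates.
Step 4: the earliest permitted date is 34 days after 14 November 2008 (when the information statement is filed), i.e. 18 December 2008; done 23 December 2008, after the minimum wait.
Step 5: the window is 10–49 days after 23 December 2008 (when the proxy materials are mailed), so 2 January 2009 through 10 February 2009; done 20 January 2009 — within the window.
Step 6: 70 days after 14 November 2008 (when the information statement is filed) is 23 January 2009; done 25 January 2009 — 2 days late.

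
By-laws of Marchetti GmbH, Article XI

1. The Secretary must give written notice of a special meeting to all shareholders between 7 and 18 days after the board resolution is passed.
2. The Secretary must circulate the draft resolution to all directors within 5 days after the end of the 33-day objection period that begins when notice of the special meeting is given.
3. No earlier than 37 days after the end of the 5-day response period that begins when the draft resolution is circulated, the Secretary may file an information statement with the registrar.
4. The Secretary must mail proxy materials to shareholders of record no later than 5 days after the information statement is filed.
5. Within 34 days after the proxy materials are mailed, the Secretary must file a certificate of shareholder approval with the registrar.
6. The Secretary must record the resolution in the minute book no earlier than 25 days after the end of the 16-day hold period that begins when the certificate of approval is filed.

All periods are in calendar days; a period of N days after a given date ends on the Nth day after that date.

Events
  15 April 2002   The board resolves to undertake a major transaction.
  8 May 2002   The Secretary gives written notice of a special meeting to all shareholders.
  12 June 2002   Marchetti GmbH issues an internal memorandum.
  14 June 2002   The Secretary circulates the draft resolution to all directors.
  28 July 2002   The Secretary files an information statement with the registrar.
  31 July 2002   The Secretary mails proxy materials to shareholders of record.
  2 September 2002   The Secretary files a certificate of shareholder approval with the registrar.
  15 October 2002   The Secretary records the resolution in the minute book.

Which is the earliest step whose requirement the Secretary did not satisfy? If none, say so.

Step 1: the window is 7–18 days after 15 April 2002 (when the board resolution is passed), so 22 April 2002 through 3 May 2002; done 8 May 2002 — 5 days after the window closed.
No need to go further; step 1 was not satisfied.

Step 1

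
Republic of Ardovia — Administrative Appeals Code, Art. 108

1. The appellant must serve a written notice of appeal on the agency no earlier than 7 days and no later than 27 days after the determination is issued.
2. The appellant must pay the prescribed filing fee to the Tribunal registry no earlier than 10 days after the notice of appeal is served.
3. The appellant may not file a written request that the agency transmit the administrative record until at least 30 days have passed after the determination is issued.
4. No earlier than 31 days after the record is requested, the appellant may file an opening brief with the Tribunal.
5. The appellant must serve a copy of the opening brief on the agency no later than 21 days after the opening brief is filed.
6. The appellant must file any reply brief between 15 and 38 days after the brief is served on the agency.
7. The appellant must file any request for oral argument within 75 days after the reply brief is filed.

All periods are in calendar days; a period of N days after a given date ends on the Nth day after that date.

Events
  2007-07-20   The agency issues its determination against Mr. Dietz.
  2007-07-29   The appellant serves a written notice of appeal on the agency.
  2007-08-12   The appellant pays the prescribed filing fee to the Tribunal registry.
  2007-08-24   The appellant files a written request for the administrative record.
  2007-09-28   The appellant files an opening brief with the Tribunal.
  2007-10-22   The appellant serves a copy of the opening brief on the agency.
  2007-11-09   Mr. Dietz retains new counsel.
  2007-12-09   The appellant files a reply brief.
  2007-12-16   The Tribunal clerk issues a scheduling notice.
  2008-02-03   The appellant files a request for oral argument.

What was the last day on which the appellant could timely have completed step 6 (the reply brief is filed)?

Step 6 runs from 2007-10-22, when the brief is served on the agency. The window is 15–38 days after 2007-10-22; it closes on 2007-11-29.

2007-11-29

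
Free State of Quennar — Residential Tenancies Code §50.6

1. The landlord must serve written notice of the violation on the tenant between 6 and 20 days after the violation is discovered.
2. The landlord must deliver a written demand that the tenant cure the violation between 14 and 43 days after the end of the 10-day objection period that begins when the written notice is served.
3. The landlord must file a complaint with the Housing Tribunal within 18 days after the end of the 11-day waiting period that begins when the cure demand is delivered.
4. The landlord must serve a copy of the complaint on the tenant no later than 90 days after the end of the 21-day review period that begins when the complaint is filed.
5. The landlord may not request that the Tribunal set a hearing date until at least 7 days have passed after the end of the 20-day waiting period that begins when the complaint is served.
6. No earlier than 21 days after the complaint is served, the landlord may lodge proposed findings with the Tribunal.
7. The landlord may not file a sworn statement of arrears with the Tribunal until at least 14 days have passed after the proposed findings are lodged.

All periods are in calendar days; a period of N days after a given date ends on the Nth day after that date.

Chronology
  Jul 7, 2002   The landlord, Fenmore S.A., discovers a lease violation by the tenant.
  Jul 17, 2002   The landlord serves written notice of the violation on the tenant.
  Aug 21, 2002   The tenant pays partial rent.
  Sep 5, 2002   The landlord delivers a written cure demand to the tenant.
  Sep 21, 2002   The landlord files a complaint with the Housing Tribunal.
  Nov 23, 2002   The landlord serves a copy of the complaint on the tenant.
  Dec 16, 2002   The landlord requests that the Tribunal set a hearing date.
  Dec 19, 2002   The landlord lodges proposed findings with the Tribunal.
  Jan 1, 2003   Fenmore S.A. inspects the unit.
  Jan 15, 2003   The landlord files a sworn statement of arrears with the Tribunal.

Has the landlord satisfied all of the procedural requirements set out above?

No

(1) the permitted window runs from Jul 7, 2002 + 6 = Jul 13, 2002 to Jul 7, 2002 + 20 = Jul 27, 2002; done Jul 17, 2002, which is between those dates.
(2) the permitted window runs from Jul 27, 2002 + 14 = Aug 10, 2002 to Jul 27, 2002 + 43 = Sep 8, 2002; done Sep 5, 2002 — within the window.
(3) due by Sep 16, 2002 + 18 days = Oct 4, 2002; Sep 21, 2002 is within that limit.
(4) due by Oct 12, 2002 + 90 days = Jan 10, 2003; Nov 23, 2002 is within that limit.
(5) permitted from Dec 13, 2002 + 7 days = Dec 20, 2002 onward; Dec 16, 2002 is 4 days before the earliest permitted date.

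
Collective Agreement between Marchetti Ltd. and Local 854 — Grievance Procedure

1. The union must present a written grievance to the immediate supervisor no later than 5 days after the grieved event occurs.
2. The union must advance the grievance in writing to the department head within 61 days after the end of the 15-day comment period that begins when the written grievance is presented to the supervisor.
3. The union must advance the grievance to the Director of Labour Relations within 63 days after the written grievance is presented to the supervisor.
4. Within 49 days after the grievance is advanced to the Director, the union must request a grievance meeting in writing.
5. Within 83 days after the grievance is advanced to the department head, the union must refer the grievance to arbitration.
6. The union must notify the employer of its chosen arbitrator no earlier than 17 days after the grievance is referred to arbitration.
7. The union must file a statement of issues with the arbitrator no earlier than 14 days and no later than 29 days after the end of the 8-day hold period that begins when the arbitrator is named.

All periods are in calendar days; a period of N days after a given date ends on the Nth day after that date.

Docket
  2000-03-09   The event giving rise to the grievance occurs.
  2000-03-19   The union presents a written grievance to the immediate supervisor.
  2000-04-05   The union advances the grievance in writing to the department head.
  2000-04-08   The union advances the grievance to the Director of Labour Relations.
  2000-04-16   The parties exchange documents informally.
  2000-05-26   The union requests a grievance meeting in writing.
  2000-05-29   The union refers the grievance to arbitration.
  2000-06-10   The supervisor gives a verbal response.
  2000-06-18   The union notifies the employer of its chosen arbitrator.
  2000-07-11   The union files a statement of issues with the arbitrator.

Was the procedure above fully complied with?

No

(1) due by 2000-03-09 + 5 days = 2000-03-14; not done until 2000-03-19, 5 days after the deadline.
No need to go further; step 1 was not satisfied.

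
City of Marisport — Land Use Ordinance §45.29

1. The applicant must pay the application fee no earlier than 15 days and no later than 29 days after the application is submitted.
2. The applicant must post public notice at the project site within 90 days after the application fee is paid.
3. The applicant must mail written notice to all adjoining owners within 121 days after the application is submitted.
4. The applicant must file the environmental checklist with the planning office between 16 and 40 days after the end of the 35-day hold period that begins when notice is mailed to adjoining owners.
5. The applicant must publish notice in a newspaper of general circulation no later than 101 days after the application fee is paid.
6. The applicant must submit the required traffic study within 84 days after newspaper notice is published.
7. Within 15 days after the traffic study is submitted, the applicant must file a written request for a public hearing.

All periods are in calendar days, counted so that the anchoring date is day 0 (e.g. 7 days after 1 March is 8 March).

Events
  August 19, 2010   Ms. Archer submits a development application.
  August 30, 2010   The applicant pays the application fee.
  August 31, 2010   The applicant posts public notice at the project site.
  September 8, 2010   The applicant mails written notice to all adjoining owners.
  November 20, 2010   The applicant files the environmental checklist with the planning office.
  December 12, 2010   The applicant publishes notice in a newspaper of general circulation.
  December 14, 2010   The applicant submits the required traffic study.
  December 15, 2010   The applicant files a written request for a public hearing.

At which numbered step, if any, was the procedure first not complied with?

Step 1

(1) the permitted window runs from August 19, 2010 + 15 = September 3, 2010 to August 19, 2010 + 29 = September 17, 2010; August 30, 2010 is 4 days too early.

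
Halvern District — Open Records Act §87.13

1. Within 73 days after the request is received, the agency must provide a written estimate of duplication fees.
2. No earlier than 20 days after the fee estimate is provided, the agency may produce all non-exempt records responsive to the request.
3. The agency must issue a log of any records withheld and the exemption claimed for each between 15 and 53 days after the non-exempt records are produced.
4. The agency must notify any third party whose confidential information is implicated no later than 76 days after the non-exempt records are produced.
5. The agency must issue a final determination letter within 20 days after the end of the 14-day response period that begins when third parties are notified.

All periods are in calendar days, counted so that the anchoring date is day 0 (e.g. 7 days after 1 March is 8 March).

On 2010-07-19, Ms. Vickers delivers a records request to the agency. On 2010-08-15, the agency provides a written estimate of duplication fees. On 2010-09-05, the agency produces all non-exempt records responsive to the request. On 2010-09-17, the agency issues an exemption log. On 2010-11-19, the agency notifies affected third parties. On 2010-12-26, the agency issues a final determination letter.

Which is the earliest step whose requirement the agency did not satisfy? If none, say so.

(1) due by 2010-07-19 + 73 days = 2010-09-30; 2010-08-15 is within that limit.
(2) permitted from 2010-08-15 + 20 days = 2010-09-04 onward; done 2010-09-05, after the minimum wait.
(3) the permitted window runs from 2010-09-05 + 15 = 2010-09-20 to 2010-09-05 + 53 = 2010-10-28; done 2010-09-17 — 3 days before the window opened.

Step 3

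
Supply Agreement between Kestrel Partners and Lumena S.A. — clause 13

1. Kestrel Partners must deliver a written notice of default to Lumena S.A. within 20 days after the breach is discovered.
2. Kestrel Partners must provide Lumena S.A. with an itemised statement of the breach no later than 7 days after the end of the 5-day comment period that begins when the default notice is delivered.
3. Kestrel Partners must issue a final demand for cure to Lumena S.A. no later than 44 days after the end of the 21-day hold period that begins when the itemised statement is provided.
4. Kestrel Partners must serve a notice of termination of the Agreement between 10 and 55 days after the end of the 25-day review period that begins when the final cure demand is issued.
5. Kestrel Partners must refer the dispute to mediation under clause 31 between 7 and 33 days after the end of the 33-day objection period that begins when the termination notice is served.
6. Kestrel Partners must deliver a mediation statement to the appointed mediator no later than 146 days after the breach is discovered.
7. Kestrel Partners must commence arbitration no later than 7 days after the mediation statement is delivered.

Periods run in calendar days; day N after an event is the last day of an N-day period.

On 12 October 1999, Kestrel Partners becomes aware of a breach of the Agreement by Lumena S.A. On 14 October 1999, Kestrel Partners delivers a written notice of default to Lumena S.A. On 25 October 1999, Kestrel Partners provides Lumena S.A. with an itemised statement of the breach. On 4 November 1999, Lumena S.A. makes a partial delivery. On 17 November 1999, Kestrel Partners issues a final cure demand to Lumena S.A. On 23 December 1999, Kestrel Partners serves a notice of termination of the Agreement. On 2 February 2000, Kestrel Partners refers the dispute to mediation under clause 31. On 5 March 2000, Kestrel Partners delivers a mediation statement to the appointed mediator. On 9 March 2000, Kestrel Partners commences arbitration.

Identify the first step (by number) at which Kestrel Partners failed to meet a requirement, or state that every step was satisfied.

Step 1: 20 days after 12 October 1999 (when the breach is discovered) is 1 November 1999; 14 October 1999 is within that limit.
Step 2: 7 days after 19 October 1999 (end of the 5-day comment period, which began when the default notice is delivered on 14 October 1999) is 26 October 1999; completed 25 October 1999, before the deadline.
Step 3: 44 days after 15 November 1999 (end of the 21-day hold period, which began when the itemised statement is provided on 25 October 1999) is 29 December 1999; completed 17 November 1999, before the deadline.
Step 4: the window is 10–55 days after 12 December 1999 (end of the 25-day review period, which began when the final cure demand is issued on 17 November 1999), so 22 December 1999 through 5 February 2000; done 23 December 1999 — within the window.
Step 5: the window is 7–33 days after 25 January 2000 (end of the 33-day objection period, which began when the termination notice is served on 23 December 1999), so 1 February 2000 through 27 February 2000; done 2 February 2000 — within the window.
Step 6: 146 days after 12 October 1999 (when the breach is discovered) is 6 March 2000; 5 March 2000 is within that limit.
Step 7: 7 days after 5 March 2000 (when the mediation statement is delivered) is 12 March 2000; 9 March 2000 is within that limit.

None — every step was satisfied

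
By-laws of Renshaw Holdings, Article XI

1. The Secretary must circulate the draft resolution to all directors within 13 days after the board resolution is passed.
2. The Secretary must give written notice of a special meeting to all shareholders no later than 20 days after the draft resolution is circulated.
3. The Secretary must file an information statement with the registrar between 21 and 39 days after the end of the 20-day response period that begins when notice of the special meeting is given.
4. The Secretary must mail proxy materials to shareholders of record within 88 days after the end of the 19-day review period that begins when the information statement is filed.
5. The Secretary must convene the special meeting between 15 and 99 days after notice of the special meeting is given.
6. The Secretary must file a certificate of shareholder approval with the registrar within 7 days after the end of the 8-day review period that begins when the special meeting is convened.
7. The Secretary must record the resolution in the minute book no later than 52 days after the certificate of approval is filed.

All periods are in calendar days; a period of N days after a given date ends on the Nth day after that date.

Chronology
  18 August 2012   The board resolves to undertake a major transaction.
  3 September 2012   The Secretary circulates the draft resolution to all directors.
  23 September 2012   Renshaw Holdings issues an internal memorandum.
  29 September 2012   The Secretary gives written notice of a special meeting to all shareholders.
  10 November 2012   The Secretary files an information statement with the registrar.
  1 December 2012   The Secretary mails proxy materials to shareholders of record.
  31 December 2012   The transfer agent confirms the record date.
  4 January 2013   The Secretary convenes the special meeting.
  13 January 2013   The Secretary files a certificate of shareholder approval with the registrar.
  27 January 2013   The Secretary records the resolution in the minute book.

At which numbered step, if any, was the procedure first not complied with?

Step 1

Step 1: 13 days after 18 August 2012 (when the board resolution is passed) is 31 August 2012; 3 September 2012 misses that deadline by 3 days.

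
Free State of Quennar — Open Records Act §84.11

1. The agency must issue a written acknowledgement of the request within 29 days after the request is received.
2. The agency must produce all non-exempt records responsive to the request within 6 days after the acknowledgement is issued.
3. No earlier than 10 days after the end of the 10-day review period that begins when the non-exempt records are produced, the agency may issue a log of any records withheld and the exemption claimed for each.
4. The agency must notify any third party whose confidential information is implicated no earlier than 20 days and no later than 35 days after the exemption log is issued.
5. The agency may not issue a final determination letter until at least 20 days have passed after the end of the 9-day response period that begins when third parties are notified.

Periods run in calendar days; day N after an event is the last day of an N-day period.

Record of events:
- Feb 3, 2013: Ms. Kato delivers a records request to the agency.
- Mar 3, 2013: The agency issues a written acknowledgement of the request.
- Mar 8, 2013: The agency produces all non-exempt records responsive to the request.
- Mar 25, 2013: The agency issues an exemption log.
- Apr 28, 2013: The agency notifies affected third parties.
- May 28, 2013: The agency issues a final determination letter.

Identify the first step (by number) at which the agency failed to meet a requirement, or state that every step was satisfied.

Step 1 — counting 29 days from Feb 3, 2013 (when the request is received) gives a deadline of Mar 4, 2013; done Mar 3, 2013 — timely.
Step 2 — counting 6 days from Mar 3, 2013 (when the acknowledgement is issued) gives a deadline of Mar 9, 2013; completed Mar 8, 2013, before the deadline.
Step 3 — must wait 10 days from Mar 18, 2013 (end of the 10-day review period, which began when the non-exempt records are produced on Mar 8, 2013), so not before Mar 28, 2013; done Mar 25, 2013 — 3 days too early.

Step 3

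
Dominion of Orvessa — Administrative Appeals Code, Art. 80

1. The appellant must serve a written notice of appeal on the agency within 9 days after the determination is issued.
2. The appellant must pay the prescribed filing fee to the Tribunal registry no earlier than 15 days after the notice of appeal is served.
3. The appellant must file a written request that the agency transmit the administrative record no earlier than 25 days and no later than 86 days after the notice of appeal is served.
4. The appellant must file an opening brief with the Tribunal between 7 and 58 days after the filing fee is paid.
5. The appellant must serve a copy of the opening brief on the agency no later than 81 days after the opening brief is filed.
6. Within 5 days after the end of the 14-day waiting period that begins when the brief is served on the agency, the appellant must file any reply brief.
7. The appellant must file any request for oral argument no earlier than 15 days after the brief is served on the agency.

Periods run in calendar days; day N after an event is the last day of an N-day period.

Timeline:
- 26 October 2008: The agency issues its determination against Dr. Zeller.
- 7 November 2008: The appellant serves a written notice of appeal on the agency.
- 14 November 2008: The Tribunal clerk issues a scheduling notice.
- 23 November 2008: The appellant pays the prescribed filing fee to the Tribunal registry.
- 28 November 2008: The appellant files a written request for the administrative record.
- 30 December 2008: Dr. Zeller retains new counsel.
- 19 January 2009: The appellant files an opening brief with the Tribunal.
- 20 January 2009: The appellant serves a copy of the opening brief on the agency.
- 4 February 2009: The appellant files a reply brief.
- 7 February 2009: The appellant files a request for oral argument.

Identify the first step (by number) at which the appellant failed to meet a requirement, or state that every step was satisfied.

Step 1 — counting 9 days from 26 October 2008 (when the determination is issued) gives a deadline of 4 November 2008; 7 November 2008 misses that deadline by 3 days.

Step 1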